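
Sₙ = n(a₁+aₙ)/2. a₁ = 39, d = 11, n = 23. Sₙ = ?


aₙ = 39 + (23-1)×11 = 281
Sₙ = n(a₁+aₙ)/2 = 23×(39+281)/2
= 23×320/2 = 3680

S_23 = 3680


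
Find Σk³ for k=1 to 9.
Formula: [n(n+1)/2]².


n(n+1)/2 = 9×10/2 = 45
Σk³ = 45² = 2025

Σk³ = 2025


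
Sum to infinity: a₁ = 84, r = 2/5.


S∞ = a₁/(1-r) = 84/(1 - 2/5)
= 84/(3/5)
= 140

S∞ = 140


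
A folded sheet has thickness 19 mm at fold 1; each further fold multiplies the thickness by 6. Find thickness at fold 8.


aₙ = a₁·r^(n-1)
= 19×6^7
= 19×279936
= 5318784

a_8 = 5318784


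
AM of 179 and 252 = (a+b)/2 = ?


AM = (179 + 252)/2 = 431/2 = 215.5

AM = 215.5


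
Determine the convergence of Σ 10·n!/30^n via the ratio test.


aₙ = 10·n!/30^n
a_{n+1}/aₙ = (n+1)!/30^(n+1) × 30^n/n!  (constant 10 cancels)
= (n+1)/30
L = lim(n→∞) (n+1)/30 = ∞
L > 1 → series DIVERGES

Diverges (ratio test: L = ∞ > 1)


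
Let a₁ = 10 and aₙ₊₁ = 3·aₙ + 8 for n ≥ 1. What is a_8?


Computing step by step:
a_1 = 10
a_2 = 38
a_3 = 122
a_4 = 374
a_5 = 1130
a_6 = 3398
a_7 = 10202
a_8 = 30614


a_8 = 30614


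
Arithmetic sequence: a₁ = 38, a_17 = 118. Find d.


d = (aₙ - a₁)/(n-1)
= (118 - 38)/(17-1)
= 80/16 = 5

d = 5


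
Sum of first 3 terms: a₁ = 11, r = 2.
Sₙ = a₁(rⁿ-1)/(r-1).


Sₙ = 11×(2^3 - 1)/(2 - 1)
= 11×(8 - 1)/1
= 11×7/1
= 77

S_3 = 77


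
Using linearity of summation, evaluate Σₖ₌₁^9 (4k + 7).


Σ(4k+7) = 4·Σk + 7·n
= 4·45 + 7·9
= 180 + 63 = 243

Σ = 243


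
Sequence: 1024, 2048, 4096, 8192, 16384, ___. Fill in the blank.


Pattern: powers of 2: 2ⁿ
Terms: 1024, 2048, 4096, 8192, 16384
Next term = 32768

Next term = 32768


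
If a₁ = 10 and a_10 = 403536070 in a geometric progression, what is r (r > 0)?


r^(n-1) = aₙ/a₁
r^9 = 403536070/10 = 40353607
r = 40353607^(1/9)
= 7

r = 7


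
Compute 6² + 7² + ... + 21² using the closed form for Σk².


Σₖ₌6^21 k² = Σₖ₌₁^21 k² − Σₖ₌₁^5 k²
= 21·22·43/6 − 5·6·11/6
= 3311 − 55 = 3256

Σk² = 3256


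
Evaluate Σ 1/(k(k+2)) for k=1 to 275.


1/(k(k+2)) = (1/2)·(1/k - 1/(k+2)) (partial fractions)
Telescoping: Σ = (1/2)·(1 + 1/2 - 1/276 - 1/277) = 114125/152904

Sum = 114125/152904


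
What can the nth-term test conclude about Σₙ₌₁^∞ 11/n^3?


lim(n→∞) 11/n^3 = 0
lim aₙ = 0 → nth-term test is INCONCLUSIVE
(Need other tests; this is actually a convergent p-series with p=3 > 1)

Inconclusive (lim aₙ = 0; need another test)


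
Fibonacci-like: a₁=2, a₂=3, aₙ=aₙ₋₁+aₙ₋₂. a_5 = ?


Computing iteratively: 2, 3, 5, 8, 13
a_5 = 13

a_5 = 13


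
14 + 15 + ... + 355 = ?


Σₖ₌14^355 k = Σₖ₌₁^355 k − Σₖ₌₁^13 k
= 355·356/2 − 13·14/2
= 63190 − 91 = 63099

Σk = 63099


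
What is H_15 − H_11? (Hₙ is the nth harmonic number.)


Σₖ₌12^15 1/k = 1/12 + 1/13 + 1/14 + 1/15
= 543/1820
≈ 0.2984

Sum = 543/1820 ≈ 0.2984


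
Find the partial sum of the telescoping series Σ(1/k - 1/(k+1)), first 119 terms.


Telescoping: adjacent terms cancel.
= 1/1 - 1/120
= 1 - 1/120 = 119/120

Sum = 119/120


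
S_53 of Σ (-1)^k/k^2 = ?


S = -1 + 1/4 - 1/9 + 1/16 - 1/25 + 1/36 - 1/49 + 1/64 ± ...
= -0.8226
(Full series converges to -π²/12 ≈ -0.8225)

S_53 = -0.8226


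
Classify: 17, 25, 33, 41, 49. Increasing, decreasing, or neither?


Differences: 8, 8, 8, 8
All differences > 0 → strictly INCREASING

Monotonically increasing


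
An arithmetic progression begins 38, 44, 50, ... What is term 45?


aₙ = a₁ + (n-1)d
= 38 + (45-1)×6
= 38 + 264
= 302

a_45 = 302


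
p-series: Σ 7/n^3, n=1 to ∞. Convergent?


p-series test: Σ c/n^p converges if p > 1, diverges if p ≤ 1 (constant c > 0 doesn't affect convergence).
p = 3
3 > 1 → CONVERGES

Converges (p = 3 > 1)


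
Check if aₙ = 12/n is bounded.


a₁ = 12, a₂ = 12/2, a₃ = 12/3, ...
0 < aₙ ≤ 12 for all n ≥ 1
Lower bound: 0, Upper bound: 12
The sequence IS bounded

Bounded (0 < aₙ ≤ 12)


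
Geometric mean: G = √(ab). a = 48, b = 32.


GM = √(48×32) = √1536 = 39.1918

GM = 39.1918


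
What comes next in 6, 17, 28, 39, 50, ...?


Pattern: arithmetic (d=11)
Terms: 6, 17, 28, 39, 50
Next term = 61

Next term = 61


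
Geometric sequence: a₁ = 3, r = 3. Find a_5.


aₙ = a₁·r^(n-1)
= 3×3^4
= 3×81
= 243

a_5 = 243


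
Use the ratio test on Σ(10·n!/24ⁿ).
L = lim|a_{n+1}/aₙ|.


aₙ = 10·n!/24^n
a_{n+1}/aₙ = (n+1)!/24^(n+1) × 24^n/n!  (constant 10 cancels)
= (n+1)/24
L = lim(n→∞) (n+1)/24 = ∞
L > 1 → series DIVERGES

Diverges (ratio test: L = ∞ > 1)


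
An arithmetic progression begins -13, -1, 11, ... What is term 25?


aₙ = a₁ + (n-1)d
= -13 + (25-1)×12
= -13 + 288
= 275

a_25 = 275


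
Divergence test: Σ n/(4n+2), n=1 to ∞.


lim(n→∞) n/(4n+2) = 1/4 = 1/4  (divide numerator and denominator by n)
lim aₙ = 1/4 ≠ 0 → series DIVERGES

Diverges (lim aₙ = 1/4 ≠ 0)


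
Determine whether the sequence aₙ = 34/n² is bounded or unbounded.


a₁ = 34, a₂ = 34/4, a₃ = 34/9, ...
0 < aₙ ≤ 34 for all n ≥ 1
The sequence IS bounded

Bounded (0 < aₙ ≤ 34)


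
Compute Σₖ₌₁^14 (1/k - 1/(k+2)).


Telescoping with gap 2: two head and two tail terms survive.
= (1 + 1/2) - (1/15 + 1/16)
= 3/2 - 1/15 - 1/16 = 329/240

Sum = 329/240


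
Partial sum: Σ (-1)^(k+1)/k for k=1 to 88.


S = 1 - 1/2 + 1/3 - 1/4 + 1/5 - 1/6 + 1/7 - 1/8 ± ...
= 0.6875
(Full series converges to +ln(2) ≈ +0.6931)

S_88 = 0.6875


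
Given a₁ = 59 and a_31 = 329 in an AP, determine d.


d = (aₙ - a₁)/(n-1)
= (329 - 59)/(31-1)
= 270/30 = 9

d = 9


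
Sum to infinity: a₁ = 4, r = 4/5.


S∞ = a₁/(1-r) = 4/(1 - 4/5)
= 4/(1/5)
= 20

S∞ = 20


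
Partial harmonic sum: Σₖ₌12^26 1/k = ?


Σₖ₌12^26 1/k = 1/12 + 1/13 + 1/14 + ... + 1/26
= 22341654331/26771144400
≈ 0.8345

Sum = 22341654331/26771144400 ≈ 0.8345


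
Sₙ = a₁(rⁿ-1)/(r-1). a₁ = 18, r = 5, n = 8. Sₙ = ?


Sₙ = 18×(5^8 - 1)/(5 - 1)
= 18×(390625 - 1)/4
= 18×390624/4
= 1757808

S_8 = 1757808


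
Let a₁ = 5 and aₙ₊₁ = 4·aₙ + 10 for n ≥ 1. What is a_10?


Computing step by step:
a_1 = 5
a_2 = 30
a_3 = 130
a_4 = 530
a_5 = 2130
a_6 = 8530
a_7 = 34130
a_8 = 136530
a_9 = 546130
a_10 = 2184530


a_10 = 2184530


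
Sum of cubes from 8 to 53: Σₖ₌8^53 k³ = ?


Σₖ₌8^53 k³ = [53·54/2]² − [7·8/2]²
= 2047761 − 784 = 2046977

Σk³ = 2046977


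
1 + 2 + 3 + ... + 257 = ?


n(n+1)/2 = 257×258/2 = 66306/2 = 33153

Σk = 33153


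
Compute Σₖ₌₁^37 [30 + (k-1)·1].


aₙ = 30 + (37-1)×1 = 66
Sₙ = n(a₁+aₙ)/2 = 37×(30+66)/2
= 37×96/2 = 1776

S_37 = 1776


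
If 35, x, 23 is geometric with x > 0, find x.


GM = √(35×23) = √805 = 28.3725

GM = 28.3725


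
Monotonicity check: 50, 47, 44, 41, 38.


Differences: -3, -3, -3, -3
All differences < 0 → strictly DECREASING

Monotonically decreasing


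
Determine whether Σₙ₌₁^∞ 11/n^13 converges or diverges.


p-series test: Σ c/n^p converges if p > 1, diverges if p ≤ 1 (constant c > 0 doesn't affect convergence).
p = 13
13 > 1 → CONVERGES

Converges (p = 13 > 1)


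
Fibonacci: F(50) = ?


Fibonacci sequence: 1, 1, 2, 3, 5, 8, 13, 21, 34, 55, 89, ...
F(50) = 12586269025

F(50) = 12586269025


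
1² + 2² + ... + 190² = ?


n = 190
n(n+1)(2n+1)/6 = 190×191×381/6
= 13826490/6 = 2304415

Σk² = 2304415


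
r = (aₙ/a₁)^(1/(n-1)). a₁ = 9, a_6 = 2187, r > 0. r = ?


r^(n-1) = aₙ/a₁
r^5 = 2187/9 = 243
r = 243^(1/5)
= 3

r = 3


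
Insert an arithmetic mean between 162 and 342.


AM = (162 + 342)/2 = 504/2 = 252

AM = 252


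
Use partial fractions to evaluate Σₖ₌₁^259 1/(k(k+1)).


1/(k(k+1)) = 1/k - 1/(k+1) (partial fractions)
Telescoping: Σ = 1 - 1/260 = 259/260

Sum = 259/260


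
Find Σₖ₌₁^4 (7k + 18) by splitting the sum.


Σ(7k+18) = 7·Σk + 18·n
= 7·10 + 18·4
= 70 + 72 = 142

Σ = 142


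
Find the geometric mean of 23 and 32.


GM = √(23×32) = √736 = 27.1293

GM = 27.1293


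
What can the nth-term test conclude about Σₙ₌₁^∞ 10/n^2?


lim(n→∞) 10/n^2 = 0
lim aₙ = 0 → nth-term test is INCONCLUSIVE
(Need other tests; this is actually a convergent p-series with p=2 > 1)

Inconclusive (lim aₙ = 0; need another test)


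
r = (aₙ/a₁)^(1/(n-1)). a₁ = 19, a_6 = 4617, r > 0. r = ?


r^(n-1) = aₙ/a₁
r^5 = 4617/19 = 243
r = 243^(1/5)
= 3

r = 3


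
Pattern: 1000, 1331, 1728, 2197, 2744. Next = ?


Pattern: perfect cubes: n³
Terms: 1000, 1331, 1728, 2197, 2744
Next term = 3375

Next term = 3375


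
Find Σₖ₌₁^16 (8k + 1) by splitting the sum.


Σ(8k+1) = 8·Σk + 1·n
= 8·136 + 1·16
= 1088 + 16 = 1104

Σ = 1104


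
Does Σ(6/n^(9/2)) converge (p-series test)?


p-series test: Σ c/n^p converges if p > 1, diverges if p ≤ 1 (constant c > 0 doesn't affect convergence).
p = 9/2
9/2 > 1 → CONVERGES

Converges (p = 9/2 > 1)


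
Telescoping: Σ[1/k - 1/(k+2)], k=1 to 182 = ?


Telescoping with gap 2: two head and two tail terms survive.
= (1 + 1/2) - (1/183 + 1/184)
= 3/2 - 1/183 - 1/184 = 50141/33672

Sum = 50141/33672


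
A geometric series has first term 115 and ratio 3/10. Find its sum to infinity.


S∞ = a₁/(1-r) = 115/(1 - 3/10)
= 115/(7/10)
= 1150/7

S∞ = 1150/7


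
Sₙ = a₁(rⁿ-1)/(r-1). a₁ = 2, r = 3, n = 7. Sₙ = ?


Sₙ = 2×(3^7 - 1)/(3 - 1)
= 2×(2187 - 1)/2
= 2×2186/2
= 2186

S_7 = 2186


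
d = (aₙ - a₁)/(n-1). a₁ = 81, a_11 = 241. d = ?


d = (aₙ - a₁)/(n-1)
= (241 - 81)/(11-1)
= 160/10 = 16

d = 16


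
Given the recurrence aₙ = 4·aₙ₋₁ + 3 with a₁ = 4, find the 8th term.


Computing step by step:
a_1 = 4
a_2 = 19
a_3 = 79
a_4 = 319
a_5 = 1279
a_6 = 5119
a_7 = 20479
a_8 = 81919


a_8 = 81919


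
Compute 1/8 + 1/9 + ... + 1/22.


Σₖ₌8^22 1/k = 1/8 + 1/9 + 1/10 + ... + 1/22
= 28399557/25865840
≈ 1.098

Sum = 28399557/25865840 ≈ 1.098


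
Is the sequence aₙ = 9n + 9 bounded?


aₙ = 9n + 9 → as n→∞, aₙ→∞
No finite upper bound exists
The sequence is UNBOUNDED

Unbounded (aₙ → ∞ as n → ∞)


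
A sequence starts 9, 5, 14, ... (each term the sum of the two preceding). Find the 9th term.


Computing iteratively: 9, 5, 14, 19, 33, 52, 85, 137, 222
a_9 = 222

a_9 = 222


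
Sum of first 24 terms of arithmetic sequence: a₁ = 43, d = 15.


aₙ = 43 + (24-1)×15 = 388
Sₙ = n(a₁+aₙ)/2 = 24×(43+388)/2
= 24×431/2 = 5172

S_24 = 5172


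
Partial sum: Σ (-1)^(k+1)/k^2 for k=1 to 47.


S = 1 - 1/4 + 1/9 - 1/16 + 1/25 - 1/36 + 1/49 - 1/64 ± ...
= 0.8227
(Full series converges to +π²/12 ≈ +0.8225)

S_47 = 0.8227


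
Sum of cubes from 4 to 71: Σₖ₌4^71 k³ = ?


Σₖ₌4^71 k³ = [71·72/2]² − [3·4/2]²
= 6533136 − 36 = 6533100

Σk³ = 6533100


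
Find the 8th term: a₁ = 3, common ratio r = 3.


aₙ = a₁·r^(n-1)
= 3×3^7
= 3×2187
= 6561

a_8 = 6561


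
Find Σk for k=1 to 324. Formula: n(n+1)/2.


n(n+1)/2 = 324×325/2 = 105300/2 = 52650

Σk = 52650


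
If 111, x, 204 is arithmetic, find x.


AM = (111 + 204)/2 = 315/2 = 157.5

AM = 157.5


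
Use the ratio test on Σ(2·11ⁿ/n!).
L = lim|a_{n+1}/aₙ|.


aₙ = 2·11^n/n!
a_{n+1}/aₙ = 11^(n+1)/(n+1)! × n!/11^n  (constant 2 cancels)
= 11/(n+1)
L = lim(n→∞) 11/(n+1) = 0
L < 1 → series CONVERGES

Converges (ratio test: L = 0 < 1)


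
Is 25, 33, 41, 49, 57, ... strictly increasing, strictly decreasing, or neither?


Differences: 8, 8, 8, 8
All differences > 0 → strictly INCREASING

Monotonically increasing


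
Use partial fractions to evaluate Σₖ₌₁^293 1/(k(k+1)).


1/(k(k+1)) = 1/k - 1/(k+1) (partial fractions)
Telescoping: Σ = 1 - 1/294 = 293/294

Sum = 293/294


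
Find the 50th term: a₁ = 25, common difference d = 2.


aₙ = a₁ + (n-1)d
= 25 + (50-1)×2
= 25 + 98
= 123

a_50 = 123


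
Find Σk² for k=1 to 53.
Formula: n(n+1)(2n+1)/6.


n = 53
n(n+1)(2n+1)/6 = 53×54×107/6
= 306234/6 = 51039

Σk² = 51039


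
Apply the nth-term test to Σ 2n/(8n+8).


lim(n→∞) 2n/(8n+8) = 2/8 = 1/4  (divide numerator and denominator by n)
lim aₙ = 1/4 ≠ 0 → series DIVERGES

Diverges (lim aₙ = 1/4 ≠ 0)


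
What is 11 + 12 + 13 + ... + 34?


Σₖ₌11^34 k = Σₖ₌₁^34 k − Σₖ₌₁^10 k
= 34·35/2 − 10·11/2
= 595 − 55 = 540

Σk = 540


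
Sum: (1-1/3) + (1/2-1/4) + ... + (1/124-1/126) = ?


Telescoping with gap 2: two head and two tail terms survive.
= (1 + 1/2) - (1/125 + 1/126)
= 3/2 - 1/125 - 1/126 = 11687/7875

Sum = 11687/7875


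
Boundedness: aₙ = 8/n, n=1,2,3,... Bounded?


a₁ = 8, a₂ = 8/2, a₃ = 8/3, ...
0 < aₙ ≤ 8 for all n ≥ 1
Lower bound: 0, Upper bound: 8
The sequence IS bounded

Bounded (0 < aₙ ≤ 8)


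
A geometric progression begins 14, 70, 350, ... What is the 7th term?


aₙ = a₁·r^(n-1)
= 14×5^6
= 14×15625
= 218750

a_7 = 218750


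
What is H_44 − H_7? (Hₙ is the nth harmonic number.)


Σₖ₌8^44 1/k = 1/8 + 1/9 + 1/10 + ... + 1/44
= 16765630606168108789/9419588158802421600
≈ 1.7799

Sum = 16765630606168108789/9419588158802421600 ≈ 1.7799


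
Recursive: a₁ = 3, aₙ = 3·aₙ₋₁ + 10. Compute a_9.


Computing step by step:
a_1 = 3
a_2 = 19
a_3 = 67
a_4 = 211
a_5 = 643
a_6 = 1939
a_7 = 5827
a_8 = 17491
a_9 = 52483


a_9 = 52483


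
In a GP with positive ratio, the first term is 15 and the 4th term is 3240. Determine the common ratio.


r^(n-1) = aₙ/a₁
r^3 = 3240/15 = 216
r = 216^(1/3)
= 6

r = 6


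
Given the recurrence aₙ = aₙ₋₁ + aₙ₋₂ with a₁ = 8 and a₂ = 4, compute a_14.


Computing iteratively: 8, 4, 12, 16, 28, 44, 72, 116, 188, 304, 492, 796, ...
a_14 = 2084

a_14 = 2084


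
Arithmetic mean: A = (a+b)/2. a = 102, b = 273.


AM = (102 + 273)/2 = 375/2 = 187.5

AM = 187.5


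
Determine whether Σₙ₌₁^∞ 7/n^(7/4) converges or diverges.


p-series test: Σ c/n^p converges if p > 1, diverges if p ≤ 1 (constant c > 0 doesn't affect convergence).
p = 7/4
7/4 > 1 → CONVERGES

Converges (p = 7/4 > 1)


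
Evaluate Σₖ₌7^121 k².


Σₖ₌7^121 k² = Σₖ₌₁^121 k² − Σₖ₌₁^6 k²
= 121·122·243/6 − 6·7·13/6
= 597861 − 91 = 597770

Σk² = 597770


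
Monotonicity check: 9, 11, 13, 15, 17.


Differences: 2, 2, 2, 2
All differences > 0 → strictly INCREASING

Monotonically increasing


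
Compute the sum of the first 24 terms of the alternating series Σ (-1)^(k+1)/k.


S = 1 - 1/2 + 1/3 - 1/4 + 1/5 - 1/6 + 1/7 - 1/8 ± ...
= 0.6727
(Full series converges to +ln(2) ≈ +0.6931)

S_24 = 0.6727


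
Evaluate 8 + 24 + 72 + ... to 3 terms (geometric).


Sₙ = 8×(3^3 - 1)/(3 - 1)
= 8×(27 - 1)/2
= 8×26/2
= 104

S_3 = 104


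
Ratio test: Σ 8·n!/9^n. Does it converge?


aₙ = 8·n!/9^n
a_{n+1}/aₙ = (n+1)!/9^(n+1) × 9^n/n!  (constant 8 cancels)
= (n+1)/9
L = lim(n→∞) (n+1)/9 = ∞
L > 1 → series DIVERGES

Diverges (ratio test: L = ∞ > 1)


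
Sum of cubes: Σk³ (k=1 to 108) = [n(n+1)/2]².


n(n+1)/2 = 108×109/2 = 5886
Σk³ = 5886² = 34644996

Σk³ = 34644996


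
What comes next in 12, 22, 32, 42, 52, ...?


Pattern: arithmetic (d=10)
Terms: 12, 22, 32, 42, 52
Next term = 62

Next term = 62


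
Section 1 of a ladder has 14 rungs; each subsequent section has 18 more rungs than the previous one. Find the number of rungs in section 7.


aₙ = a₁ + (n-1)d
= 14 + (7-1)×18
= 14 + 108
= 122

a_7 = 122


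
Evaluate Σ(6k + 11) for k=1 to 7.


Σ(6k+11) = 6·Σk + 11·n
= 6·28 + 11·7
= 168 + 77 = 245

Σ = 245


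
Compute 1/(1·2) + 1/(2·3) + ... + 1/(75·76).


1/(k(k+1)) = 1/k - 1/(k+1) (partial fractions)
Telescoping: Σ = 1 - 1/76 = 75/76

Sum = 75/76


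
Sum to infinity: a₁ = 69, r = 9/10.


S∞ = a₁/(1-r) = 69/(1 - 9/10)
= 69/(1/10)
= 690

S∞ = 690


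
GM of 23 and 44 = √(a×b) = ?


GM = √(23×44) = √1012 = 31.8119

GM = 31.8119


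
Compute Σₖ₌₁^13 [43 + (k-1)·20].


aₙ = 43 + (13-1)×20 = 283
Sₙ = n(a₁+aₙ)/2 = 13×(43+283)/2
= 13×326/2 = 2119

S_13 = 2119


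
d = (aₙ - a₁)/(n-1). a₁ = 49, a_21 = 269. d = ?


d = (aₙ - a₁)/(n-1)
= (269 - 49)/(21-1)
= 220/20 = 11

d = 11


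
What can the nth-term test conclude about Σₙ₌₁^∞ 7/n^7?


lim(n→∞) 7/n^7 = 0
lim aₙ = 0 → nth-term test is INCONCLUSIVE
(Need other tests; this is actually a convergent p-series with p=7 > 1)

Inconclusive (lim aₙ = 0; need another test)


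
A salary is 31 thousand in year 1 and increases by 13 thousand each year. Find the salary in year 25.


aₙ = a₁ + (n-1)d
= 31 + (25-1)×13
= 31 + 312
= 343

a_25 = 343


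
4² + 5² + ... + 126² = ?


Σₖ₌4^126 k² = Σₖ₌₁^126 k² − Σₖ₌₁^3 k²
= 126·127·253/6 − 3·4·7/6
= 674751 − 14 = 674737

Σk² = 674737


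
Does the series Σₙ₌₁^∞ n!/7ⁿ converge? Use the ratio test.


aₙ = n!/7^n
a_{n+1}/aₙ = (n+1)!/7^(n+1) × 7^n/n!
= (n+1)/7
L = lim(n→∞) (n+1)/7 = ∞
L > 1 → series DIVERGES

Diverges (ratio test: L = ∞ > 1)


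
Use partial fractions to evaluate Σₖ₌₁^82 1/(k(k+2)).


1/(k(k+2)) = (1/2)·(1/k - 1/(k+2)) (partial fractions)
Telescoping: Σ = (1/2)·(1 + 1/2 - 1/83 - 1/84) = 10291/13944

Sum = 10291/13944


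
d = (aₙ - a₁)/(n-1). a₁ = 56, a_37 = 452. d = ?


d = (aₙ - a₁)/(n-1)
= (452 - 56)/(37-1)
= 396/36 = 11

d = 11


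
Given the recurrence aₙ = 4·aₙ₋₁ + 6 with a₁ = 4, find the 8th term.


Computing step by step:
a_1 = 4
a_2 = 22
a_3 = 94
a_4 = 382
a_5 = 1534
a_6 = 6142
a_7 = 24574
a_8 = 98302


a_8 = 98302


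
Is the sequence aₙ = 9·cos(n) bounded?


For all n, -1 ≤ cos(n) ≤ 1, so -9 ≤ 9·cos(n) ≤ 9
Lower bound: -9, Upper bound: 9
The sequence IS bounded

Bounded (-9 ≤ aₙ ≤ 9)


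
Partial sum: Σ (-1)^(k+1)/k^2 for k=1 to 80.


S = 1 - 1/4 + 1/9 - 1/16 + 1/25 - 1/36 + 1/49 - 1/64 ± ...
= 0.8224
(Full series converges to +π²/12 ≈ +0.8225)

S_80 = 0.8224


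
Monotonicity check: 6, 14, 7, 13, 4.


Differences: 8, -7, 6, -9
Difference at position 1 is +8 (> 0) but position 2 is -7 (< 0) — sequence both rises and falls
→ NOT monotonic

Not monotonic


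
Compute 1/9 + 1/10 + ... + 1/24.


Σₖ₌9^24 1/k = 1/9 + 1/10 + 1/11 + ... + 1/24
= 1888438373/1784742960
≈ 1.0581

Sum = 1888438373/1784742960 ≈ 1.0581


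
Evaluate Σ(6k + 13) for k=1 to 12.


Σ(6k+13) = 6·Σk + 13·n
= 6·78 + 13·12
= 468 + 156 = 624

Σ = 624


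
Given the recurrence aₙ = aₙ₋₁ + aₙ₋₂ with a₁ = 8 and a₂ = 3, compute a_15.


Computing iteratively: 8, 3, 11, 14, 25, 39, 64, 103, 167, 270, 437, 707, ...
a_15 = 2995

a_15 = 2995


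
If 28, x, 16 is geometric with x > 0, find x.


GM = √(28×16) = √448 = 21.166

GM = 21.166


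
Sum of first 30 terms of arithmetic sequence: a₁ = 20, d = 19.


aₙ = 20 + (30-1)×19 = 571
Sₙ = n(a₁+aₙ)/2 = 30×(20+571)/2
= 30×591/2 = 8865

S_30 = 8865


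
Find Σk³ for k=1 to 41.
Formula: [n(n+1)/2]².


n(n+1)/2 = 41×42/2 = 861
Σk³ = 861² = 741321

Σk³ = 741321


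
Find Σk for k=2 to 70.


Σₖ₌2^70 k = Σₖ₌₁^70 k − Σₖ₌₁^1 k
= 70·71/2 − 1·2/2
= 2485 − 1 = 2484

Σk = 2484


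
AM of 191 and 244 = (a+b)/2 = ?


AM = (191 + 244)/2 = 435/2 = 217.5

AM = 217.5


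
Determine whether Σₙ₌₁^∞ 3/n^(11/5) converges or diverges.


p-series test: Σ c/n^p converges if p > 1, diverges if p ≤ 1 (constant c > 0 doesn't affect convergence).
p = 11/5
11/5 > 1 → CONVERGES

Converges (p = 11/5 > 1)


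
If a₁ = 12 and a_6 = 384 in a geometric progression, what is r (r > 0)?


r^(n-1) = aₙ/a₁
r^5 = 384/12 = 32
r = 32^(1/5)
= 2

r = 2


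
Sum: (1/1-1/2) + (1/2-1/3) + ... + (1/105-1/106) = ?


Telescoping: adjacent terms cancel.
= 1/1 - 1/106
= 1 - 1/106 = 105/106

Sum = 105/106


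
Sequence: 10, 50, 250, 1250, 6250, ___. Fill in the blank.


Pattern: geometric (r=5)
Terms: 10, 50, 250, 1250, 6250
Next term = 31250

Next term = 31250


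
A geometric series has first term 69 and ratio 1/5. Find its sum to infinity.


S∞ = a₁/(1-r) = 69/(1 - 1/5)
= 69/(4/5)
= 345/4

S∞ = 345/4


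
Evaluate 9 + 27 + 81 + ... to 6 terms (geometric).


Sₙ = 9×(3^6 - 1)/(3 - 1)
= 9×(729 - 1)/2
= 9×728/2
= 3276

S_6 = 3276


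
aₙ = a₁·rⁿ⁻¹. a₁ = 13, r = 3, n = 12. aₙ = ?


aₙ = a₁·r^(n-1)
= 13×3^11
= 13×177147
= 2302911

a_12 = 2302911


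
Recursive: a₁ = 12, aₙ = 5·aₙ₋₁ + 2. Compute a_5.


Computing step by step:
a_1 = 12
a_2 = 62
a_3 = 312
a_4 = 1562
a_5 = 7812


a_5 = 7812


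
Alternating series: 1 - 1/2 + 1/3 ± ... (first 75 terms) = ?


S = 1 - 1/2 + 1/3 - 1/4 + 1/5 - 1/6 + 1/7 - 1/8 ± ...
= 0.6998
(Full series converges to +ln(2) ≈ +0.6931)

S_75 = 0.6998


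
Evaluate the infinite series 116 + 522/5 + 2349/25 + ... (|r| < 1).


S∞ = a₁/(1-r) = 116/(1 - 9/10)
= 116/(1/10)
= 1160

S∞ = 1160


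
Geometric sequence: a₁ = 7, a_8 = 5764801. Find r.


r^(n-1) = aₙ/a₁
r^7 = 5764801/7 = 823543
r = 823543^(1/7)
= 7

r = 7


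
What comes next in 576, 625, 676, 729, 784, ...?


Pattern: perfect squares: n²
Terms: 576, 625, 676, 729, 784
Next term = 841

Next term = 841


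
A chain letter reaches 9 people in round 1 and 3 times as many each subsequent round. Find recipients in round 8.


aₙ = a₁·r^(n-1)
= 9×3^7
= 9×2187
= 19683

a_8 = 19683


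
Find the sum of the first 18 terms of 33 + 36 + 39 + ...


aₙ = 33 + (18-1)×3 = 84
Sₙ = n(a₁+aₙ)/2 = 18×(33+84)/2
= 18×117/2 = 1053

S_18 = 1053


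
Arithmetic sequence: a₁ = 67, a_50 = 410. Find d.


d = (aₙ - a₁)/(n-1)
= (410 - 67)/(50-1)
= 343/49 = 7

d = 7


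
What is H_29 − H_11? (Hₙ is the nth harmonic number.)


Σₖ₌12^29 1/k = 1/12 + 1/13 + 1/14 + ... + 1/29
= 2193481706497/2329089562800
≈ 0.9418

Sum = 2193481706497/2329089562800 ≈ 0.9418


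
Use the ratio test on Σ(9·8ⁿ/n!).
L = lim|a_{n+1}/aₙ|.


aₙ = 9·8^n/n!
a_{n+1}/aₙ = 8^(n+1)/(n+1)! × n!/8^n  (constant 9 cancels)
= 8/(n+1)
L = lim(n→∞) 8/(n+1) = 0
L < 1 → series CONVERGES

Converges (ratio test: L = 0 < 1)


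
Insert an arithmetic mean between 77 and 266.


AM = (77 + 266)/2 = 343/2 = 171.5

AM = 171.5


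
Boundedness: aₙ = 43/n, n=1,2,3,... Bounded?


a₁ = 43, a₂ = 43/2, a₃ = 43/3, ...
0 < aₙ ≤ 43 for all n ≥ 1
Lower bound: 0, Upper bound: 43
The sequence IS bounded

Bounded (0 < aₙ ≤ 43)


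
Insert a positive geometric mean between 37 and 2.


GM = √(37×2) = √74 = 8.6023

GM = 8.6023


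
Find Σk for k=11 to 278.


Σₖ₌11^278 k = Σₖ₌₁^278 k − Σₖ₌₁^10 k
= 278·279/2 − 10·11/2
= 38781 − 55 = 38726

Σk = 38726


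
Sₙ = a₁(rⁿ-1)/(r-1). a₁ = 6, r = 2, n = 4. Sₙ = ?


Sₙ = 6×(2^4 - 1)/(2 - 1)
= 6×(16 - 1)/1
= 6×15/1
= 90

S_4 = 90


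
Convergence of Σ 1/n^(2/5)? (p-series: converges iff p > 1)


p-series test: Σ c/n^p converges if p > 1, diverges if p ≤ 1 (constant c > 0 doesn't affect convergence).
p = 2/5
2/5 ≤ 1 → DIVERGES

Diverges (p = 2/5 ≤ 1)


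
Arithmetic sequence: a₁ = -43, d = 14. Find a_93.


aₙ = a₁ + (n-1)d
= -43 + (93-1)×14
= -43 + 1288
= 1245

a_93 = 1245


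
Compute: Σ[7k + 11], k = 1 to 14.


Σ(7k+11) = 7·Σk + 11·n
= 7·105 + 11·14
= 735 + 154 = 889

Σ = 889


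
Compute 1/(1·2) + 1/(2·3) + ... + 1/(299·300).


1/(k(k+1)) = 1/k - 1/(k+1) (partial fractions)
Telescoping: Σ = 1 - 1/300 = 299/300

Sum = 299/300


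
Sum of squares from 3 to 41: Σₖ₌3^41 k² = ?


Σₖ₌3^41 k² = Σₖ₌₁^41 k² − Σₖ₌₁^2 k²
= 41·42·83/6 − 2·3·5/6
= 23821 − 5 = 23816

Σk² = 23816


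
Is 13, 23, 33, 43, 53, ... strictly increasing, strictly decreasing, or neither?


Differences: 10, 10, 10, 10
All differences > 0 → strictly INCREASING

Monotonically increasing


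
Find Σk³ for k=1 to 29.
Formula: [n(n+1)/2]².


n(n+1)/2 = 29×30/2 = 435
Σk³ = 435² = 189225

Σk³ = 189225


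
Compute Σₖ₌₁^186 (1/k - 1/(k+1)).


Telescoping: adjacent terms cancel.
= 1/1 - 1/187
= 1 - 1/187 = 186/187

Sum = 186/187


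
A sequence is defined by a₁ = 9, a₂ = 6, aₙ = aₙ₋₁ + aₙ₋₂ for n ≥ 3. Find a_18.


Computing iteratively: 9, 6, 15, 21, 36, 57, 93, 150, 243, 393, 636, 1029, ...
a_18 = 18465

a_18 = 18465


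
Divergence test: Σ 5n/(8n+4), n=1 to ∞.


lim(n→∞) 5n/(8n+4) = 5/8 = 5/8  (divide numerator and denominator by n)
lim aₙ = 5/8 ≠ 0 → series DIVERGES

Diverges (lim aₙ = 5/8 ≠ 0)


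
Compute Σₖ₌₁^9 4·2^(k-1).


Sₙ = 4×(2^9 - 1)/(2 - 1)
= 4×(512 - 1)/1
= 4×511/1
= 2044

S_9 = 2044


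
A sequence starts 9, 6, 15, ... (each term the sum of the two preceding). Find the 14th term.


Computing iteratively: 9, 6, 15, 21, 36, 57, 93, 150, 243, 393, 636, 1029, ...
a_14 = 2694

a_14 = 2694


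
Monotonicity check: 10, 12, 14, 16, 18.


Differences: 2, 2, 2, 2
All differences > 0 → strictly INCREASING

Monotonically increasing


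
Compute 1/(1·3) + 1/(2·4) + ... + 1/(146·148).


1/(k(k+2)) = (1/2)·(1/k - 1/(k+2)) (partial fractions)
Telescoping: Σ = (1/2)·(1 + 1/2 - 1/147 - 1/148) = 32339/43512

Sum = 32339/43512


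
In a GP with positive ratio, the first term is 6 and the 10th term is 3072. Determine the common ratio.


r^(n-1) = aₙ/a₁
r^9 = 3072/6 = 512
r = 512^(1/9)
= 2

r = 2


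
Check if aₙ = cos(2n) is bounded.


For all n, -1 ≤ cos(2n) ≤ 1, so -1 ≤ cos(2n) ≤ 1
Lower bound: -1, Upper bound: 1
The sequence IS bounded

Bounded (-1 ≤ aₙ ≤ 1)


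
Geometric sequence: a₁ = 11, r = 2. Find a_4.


aₙ = a₁·r^(n-1)
= 11×2^3
= 11×8
= 88

a_4 = 88


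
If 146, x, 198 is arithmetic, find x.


AM = (146 + 198)/2 = 344/2 = 172

AM = 172


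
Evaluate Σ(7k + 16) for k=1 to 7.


Σ(7k+16) = 7·Σk + 16·n
= 7·28 + 16·7
= 196 + 112 = 308

Σ = 308


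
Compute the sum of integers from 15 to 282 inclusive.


Σₖ₌15^282 k = Σₖ₌₁^282 k − Σₖ₌₁^14 k
= 282·283/2 − 14·15/2
= 39903 − 105 = 39798

Σk = 39798


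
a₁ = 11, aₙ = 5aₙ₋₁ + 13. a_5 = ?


Computing step by step:
a_1 = 11
a_2 = 68
a_3 = 353
a_4 = 1778
a_5 = 8903


a_5 = 8903


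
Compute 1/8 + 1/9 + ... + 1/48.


Σₖ₌8^48 1/k = 1/8 + 1/9 + 1/10 + ... + 1/48
= 826090171723375329593/442720643463713815200
≈ 1.8659

Sum = 826090171723375329593/442720643463713815200 ≈ 1.8659


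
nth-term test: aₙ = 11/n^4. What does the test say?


lim(n→∞) 11/n^4 = 0
lim aₙ = 0 → nth-term test is INCONCLUSIVE
(Need other tests; this is actually a convergent p-series with p=4 > 1)

Inconclusive (lim aₙ = 0; need another test)


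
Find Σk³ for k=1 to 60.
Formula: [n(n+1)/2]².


n(n+1)/2 = 60×61/2 = 1830
Σk³ = 1830² = 3348900

Σk³ = 3348900


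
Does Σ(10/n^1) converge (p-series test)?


p-series test: Σ c/n^p converges if p > 1, diverges if p ≤ 1 (constant c > 0 doesn't affect convergence).
p = 1
1 ≤ 1 → DIVERGES

Diverges (p = 1 ≤ 1)


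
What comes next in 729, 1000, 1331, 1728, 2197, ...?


Pattern: perfect cubes: n³
Terms: 729, 1000, 1331, 1728, 2197
Next term = 2744

Next term = 2744


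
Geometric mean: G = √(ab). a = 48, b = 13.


GM = √(48×13) = √624 = 24.98

GM = 24.98


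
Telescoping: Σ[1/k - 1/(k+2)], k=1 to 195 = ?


Telescoping with gap 2: two head and two tail terms survive.
= (1 + 1/2) - (1/196 + 1/197)
= 3/2 - 1/196 - 1/197 = 57525/38612

Sum = 57525/38612


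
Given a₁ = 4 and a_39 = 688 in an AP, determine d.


d = (aₙ - a₁)/(n-1)
= (688 - 4)/(39-1)
= 684/38 = 18

d = 18


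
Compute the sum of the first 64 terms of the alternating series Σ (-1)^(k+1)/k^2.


S = 1 - 1/4 + 1/9 - 1/16 + 1/25 - 1/36 + 1/49 - 1/64 ± ...
= 0.8223
(Full series converges to +π²/12 ≈ +0.8225)

S_64 = 0.8223


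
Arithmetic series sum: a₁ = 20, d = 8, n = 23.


aₙ = 20 + (23-1)×8 = 196
Sₙ = n(a₁+aₙ)/2 = 23×(20+196)/2
= 23×216/2 = 2484

S_23 = 2484


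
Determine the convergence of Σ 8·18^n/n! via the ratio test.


aₙ = 8·18^n/n!
a_{n+1}/aₙ = 18^(n+1)/(n+1)! × n!/18^n  (constant 8 cancels)
= 18/(n+1)
L = lim(n→∞) 18/(n+1) = 0
L < 1 → series CONVERGES

Converges (ratio test: L = 0 < 1)


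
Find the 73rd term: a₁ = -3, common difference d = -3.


aₙ = a₁ + (n-1)d
= -3 + (73-1)×-3
= -3 - 216
= -219

a_73 = -219


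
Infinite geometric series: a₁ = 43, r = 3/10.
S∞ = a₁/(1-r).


S∞ = a₁/(1-r) = 43/(1 - 3/10)
= 43/(7/10)
= 430/7

S∞ = 430/7


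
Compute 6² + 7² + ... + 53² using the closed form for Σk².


Σₖ₌6^53 k² = Σₖ₌₁^53 k² − Σₖ₌₁^5 k²
= 53·54·107/6 − 5·6·11/6
= 51039 − 55 = 50984

Σk² = 50984


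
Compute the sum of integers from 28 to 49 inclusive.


Σₖ₌28^49 k = Σₖ₌₁^49 k − Σₖ₌₁^27 k
= 49·50/2 − 27·28/2
= 1225 − 378 = 847

Σk = 847


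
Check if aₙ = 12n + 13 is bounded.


aₙ = 12n + 13 → as n→∞, aₙ→∞
No finite upper bound exists
The sequence is UNBOUNDED

Unbounded (aₙ → ∞ as n → ∞)


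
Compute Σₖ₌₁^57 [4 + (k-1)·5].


aₙ = 4 + (57-1)×5 = 284
Sₙ = n(a₁+aₙ)/2 = 57×(4+284)/2
= 57×288/2 = 8208

S_57 = 8208


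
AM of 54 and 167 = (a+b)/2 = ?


AM = (54 + 167)/2 = 221/2 = 110.5

AM = 110.5


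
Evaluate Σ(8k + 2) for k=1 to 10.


Σ(8k+2) = 8·Σk + 2·n
= 8·55 + 2·10
= 440 + 20 = 460

Σ = 460


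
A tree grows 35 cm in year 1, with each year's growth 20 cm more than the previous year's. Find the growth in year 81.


aₙ = a₁ + (n-1)d
= 35 + (81-1)×20
= 35 + 1600
= 1635

a_81 = 1635


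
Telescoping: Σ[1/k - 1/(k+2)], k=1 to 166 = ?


Telescoping with gap 2: two head and two tail terms survive.
= (1 + 1/2) - (1/167 + 1/168)
= 3/2 - 1/167 - 1/168 = 41749/28056

Sum = 41749/28056


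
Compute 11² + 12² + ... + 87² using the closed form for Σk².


Σₖ₌11^87 k² = Σₖ₌₁^87 k² − Σₖ₌₁^10 k²
= 87·88·175/6 − 10·11·21/6
= 223300 − 385 = 222915

Σk² = 222915


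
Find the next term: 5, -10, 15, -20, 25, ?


Pattern: alternating sign, magnitude arithmetic (d=5)
Terms: 5, -10, 15, -20, 25
Next term = -30

Next term = -30


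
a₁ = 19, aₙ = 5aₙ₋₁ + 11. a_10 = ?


Computing step by step:
a_1 = 19
a_2 = 106
a_3 = 541
a_4 = 2716
a_5 = 13591
a_6 = 67966
a_7 = 339841
a_8 = 1699216
a_9 = 8496091
a_10 = 42480466


a_10 = 42480466


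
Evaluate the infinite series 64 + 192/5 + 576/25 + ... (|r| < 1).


S∞ = a₁/(1-r) = 64/(1 - 3/5)
= 64/(2/5)
= 160

S∞ = 160


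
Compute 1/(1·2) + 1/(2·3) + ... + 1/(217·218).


1/(k(k+1)) = 1/k - 1/(k+1) (partial fractions)
Telescoping: Σ = 1 - 1/218 = 217/218

Sum = 217/218


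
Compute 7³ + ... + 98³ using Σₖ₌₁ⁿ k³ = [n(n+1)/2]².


Σₖ₌7^98 k³ = [98·99/2]² − [6·7/2]²
= 23532201 − 441 = 23531760

Σk³ = 23531760


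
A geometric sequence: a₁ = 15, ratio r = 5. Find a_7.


aₙ = a₁·r^(n-1)
= 15×5^6
= 15×15625
= 234375

a_7 = 234375


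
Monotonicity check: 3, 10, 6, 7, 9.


Differences: 7, -4, 1, 2
Difference at position 1 is +7 (> 0) but position 2 is -4 (< 0) — sequence both rises and falls
→ NOT monotonic

Not monotonic


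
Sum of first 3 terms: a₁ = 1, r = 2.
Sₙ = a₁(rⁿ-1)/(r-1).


Sₙ = 1×(2^3 - 1)/(2 - 1)
= 1×(8 - 1)/1
= 1×7/1
= 7

S_3 = 7


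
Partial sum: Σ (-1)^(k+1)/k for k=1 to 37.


S = 1 - 1/2 + 1/3 - 1/4 + 1/5 - 1/6 + 1/7 - 1/8 ± ...
= 0.7065
(Full series converges to +ln(2) ≈ +0.6931)

S_37 = 0.7065


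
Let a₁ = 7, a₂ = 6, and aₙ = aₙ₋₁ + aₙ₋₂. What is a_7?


Computing iteratively: 7, 6, 13, 19, 32, 51, 83
a_7 = 83

a_7 = 83


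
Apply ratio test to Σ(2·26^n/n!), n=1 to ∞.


aₙ = 2·26^n/n!
a_{n+1}/aₙ = 26^(n+1)/(n+1)! × n!/26^n  (constant 2 cancels)
= 26/(n+1)
L = lim(n→∞) 26/(n+1) = 0
L < 1 → series CONVERGES

Converges (ratio test: L = 0 < 1)


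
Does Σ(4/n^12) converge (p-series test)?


p-series test: Σ c/n^p converges if p > 1, diverges if p ≤ 1 (constant c > 0 doesn't affect convergence).
p = 12
12 > 1 → CONVERGES

Converges (p = 12 > 1)


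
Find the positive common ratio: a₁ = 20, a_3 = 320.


r^(n-1) = aₙ/a₁
r^2 = 320/20 = 16
r = 16^(1/2)
= ±4; taking r > 0 gives r = 4

r = 4


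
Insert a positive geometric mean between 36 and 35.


GM = √(36×35) = √1260 = 35.4965

GM = 35.4965


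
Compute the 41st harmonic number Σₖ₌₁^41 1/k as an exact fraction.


H_41 = 1/1 + 1/2 + 1/3 + ... + 1/41
= 85691034670497533/19914562703599200
≈ 4.3029

H_41 = 85691034670497533/19914562703599200 ≈ 4.3029


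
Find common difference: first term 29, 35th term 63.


d = (aₙ - a₁)/(n-1)
= (63 - 29)/(35-1)
= 34/34 = 1

d = 1


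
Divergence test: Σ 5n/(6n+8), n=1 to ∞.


lim(n→∞) 5n/(6n+8) = 5/6 = 5/6  (divide numerator and denominator by n)
lim aₙ = 5/6 ≠ 0 → series DIVERGES

Diverges (lim aₙ = 5/6 ≠ 0)


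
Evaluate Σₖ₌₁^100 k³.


n(n+1)/2 = 100×101/2 = 5050
Σk³ = 5050² = 25502500

Σk³ = 25502500


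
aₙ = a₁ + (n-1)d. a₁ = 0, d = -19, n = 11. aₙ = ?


aₙ = a₁ + (n-1)d
= 0 + (11-1)×-19
= 0 - 190
= -190

a_11 = -190


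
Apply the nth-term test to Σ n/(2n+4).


lim(n→∞) n/(2n+4) = 1/2 = 1/2  (divide numerator and denominator by n)
lim aₙ = 1/2 ≠ 0 → series DIVERGES

Diverges (lim aₙ = 1/2 ≠ 0)


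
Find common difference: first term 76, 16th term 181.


d = (aₙ - a₁)/(n-1)
= (181 - 76)/(16-1)
= 105/15 = 7

d = 7


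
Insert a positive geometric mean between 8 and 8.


GM = √(8×8) = √64 = 8

GM = 8


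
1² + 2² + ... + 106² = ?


n = 106
n(n+1)(2n+1)/6 = 106×107×213/6
= 2415846/6 = 402641

Σk² = 402641


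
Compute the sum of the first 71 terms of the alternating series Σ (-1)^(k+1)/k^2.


S = 1 - 1/4 + 1/9 - 1/16 + 1/25 - 1/36 + 1/49 - 1/64 ± ...
= 0.8226
(Full series converges to +π²/12 ≈ +0.8225)

S_71 = 0.8226


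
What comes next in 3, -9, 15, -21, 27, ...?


Pattern: alternating sign, magnitude arithmetic (d=6)
Terms: 3, -9, 15, -21, 27
Next term = -33

Next term = -33


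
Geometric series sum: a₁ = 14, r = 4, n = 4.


Sₙ = 14×(4^4 - 1)/(4 - 1)
= 14×(256 - 1)/3
= 14×255/3
= 1190

S_4 = 1190


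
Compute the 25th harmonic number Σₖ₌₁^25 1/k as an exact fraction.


H_25 = 1/1 + 1/2 + 1/3 + ... + 1/25
= 34052522467/8923714800
≈ 3.816

H_25 = 34052522467/8923714800 ≈ 3.816


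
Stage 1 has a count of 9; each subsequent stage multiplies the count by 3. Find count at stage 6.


aₙ = a₁·r^(n-1)
= 9×3^5
= 9×243
= 2187

a_6 = 2187


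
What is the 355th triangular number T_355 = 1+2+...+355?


n(n+1)/2 = 355×356/2 = 126380/2 = 63190

Σk = 63190


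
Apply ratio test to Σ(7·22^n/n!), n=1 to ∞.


aₙ = 7·22^n/n!
a_{n+1}/aₙ = 22^(n+1)/(n+1)! × n!/22^n  (constant 7 cancels)
= 22/(n+1)
L = lim(n→∞) 22/(n+1) = 0
L < 1 → series CONVERGES

Converges (ratio test: L = 0 < 1)


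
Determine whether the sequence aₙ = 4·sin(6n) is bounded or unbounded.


For all n, -1 ≤ sin(6n) ≤ 1, so -4 ≤ 4·sin(6n) ≤ 4
Lower bound: -4, Upper bound: 4
The sequence IS bounded

Bounded (-4 ≤ aₙ ≤ 4)


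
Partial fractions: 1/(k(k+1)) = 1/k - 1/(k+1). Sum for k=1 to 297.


1/(k(k+1)) = 1/k - 1/(k+1) (partial fractions)
Telescoping: Σ = 1 - 1/298 = 297/298

Sum = 297/298


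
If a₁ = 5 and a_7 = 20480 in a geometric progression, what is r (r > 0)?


r^(n-1) = aₙ/a₁
r^6 = 20480/5 = 4096
r = 4096^(1/6)
= ±4; taking r > 0 gives r = 4

r = 4


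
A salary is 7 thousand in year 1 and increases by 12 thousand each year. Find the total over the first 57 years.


aₙ = 7 + (57-1)×12 = 679
Sₙ = n(a₁+aₙ)/2 = 57×(7+679)/2
= 57×686/2 = 19551

S_57 = 19551


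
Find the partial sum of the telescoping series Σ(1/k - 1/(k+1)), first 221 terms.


Telescoping: adjacent terms cancel.
= 1/1 - 1/222
= 1 - 1/222 = 221/222

Sum = 221/222


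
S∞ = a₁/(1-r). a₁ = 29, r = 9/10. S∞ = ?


S∞ = a₁/(1-r) = 29/(1 - 9/10)
= 29/(1/10)
= 290

S∞ = 290


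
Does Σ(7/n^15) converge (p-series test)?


p-series test: Σ c/n^p converges if p > 1, diverges if p ≤ 1 (constant c > 0 doesn't affect convergence).
p = 15
15 > 1 → CONVERGES

Converges (p = 15 > 1)


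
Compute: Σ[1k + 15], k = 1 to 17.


Σ(1k+15) = 1·Σk + 15·n
= 1·153 + 15·17
= 153 + 255 = 408

Σ = 408


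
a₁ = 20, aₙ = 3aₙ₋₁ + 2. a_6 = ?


Computing step by step:
a_1 = 20
a_2 = 62
a_3 = 188
a_4 = 566
a_5 = 1700
a_6 = 5102


a_6 = 5102


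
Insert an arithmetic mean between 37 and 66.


AM = (37 + 66)/2 = 103/2 = 51.5

AM = 51.5


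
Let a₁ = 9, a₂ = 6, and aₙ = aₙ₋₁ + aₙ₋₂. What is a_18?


Computing iteratively: 9, 6, 15, 21, 36, 57, 93, 150, 243, 393, 636, 1029, ...
a_18 = 18465

a_18 = 18465


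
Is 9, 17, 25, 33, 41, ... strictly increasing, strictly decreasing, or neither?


Differences: 8, 8, 8, 8
All differences > 0 → strictly INCREASING

Monotonically increasing


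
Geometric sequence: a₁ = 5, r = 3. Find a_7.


aₙ = a₁·r^(n-1)
= 5×3^6
= 5×729
= 3645

a_7 = 3645


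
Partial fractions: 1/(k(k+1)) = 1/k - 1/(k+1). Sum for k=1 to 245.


1/(k(k+1)) = 1/k - 1/(k+1) (partial fractions)
Telescoping: Σ = 1 - 1/246 = 245/246

Sum = 245/246


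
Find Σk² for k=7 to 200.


Σₖ₌7^200 k² = Σₖ₌₁^200 k² − Σₖ₌₁^6 k²
= 200·201·401/6 − 6·7·13/6
= 2686700 − 91 = 2686609

Σk² = 2686609


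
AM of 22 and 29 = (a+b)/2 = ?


AM = (22 + 29)/2 = 51/2 = 25.5

AM = 25.5


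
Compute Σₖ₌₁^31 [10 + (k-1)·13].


aₙ = 10 + (31-1)×13 = 400
Sₙ = n(a₁+aₙ)/2 = 31×(10+400)/2
= 31×410/2 = 6355

S_31 = 6355


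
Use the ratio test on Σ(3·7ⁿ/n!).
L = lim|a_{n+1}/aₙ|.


aₙ = 3·7^n/n!
a_{n+1}/aₙ = 7^(n+1)/(n+1)! × n!/7^n  (constant 3 cancels)
= 7/(n+1)
L = lim(n→∞) 7/(n+1) = 0
L < 1 → series CONVERGES

Converges (ratio test: L = 0 < 1)


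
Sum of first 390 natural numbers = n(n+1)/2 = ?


n(n+1)/2 = 390×391/2 = 152490/2 = 76245

Σk = 76245


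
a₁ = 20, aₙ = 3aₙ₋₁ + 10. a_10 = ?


Computing step by step:
a_1 = 20
a_2 = 70
a_3 = 220
a_4 = 670
a_5 = 2020
a_6 = 6070
a_7 = 18220
a_8 = 54670
a_9 = 164020
a_10 = 492070


a_10 = 492070
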